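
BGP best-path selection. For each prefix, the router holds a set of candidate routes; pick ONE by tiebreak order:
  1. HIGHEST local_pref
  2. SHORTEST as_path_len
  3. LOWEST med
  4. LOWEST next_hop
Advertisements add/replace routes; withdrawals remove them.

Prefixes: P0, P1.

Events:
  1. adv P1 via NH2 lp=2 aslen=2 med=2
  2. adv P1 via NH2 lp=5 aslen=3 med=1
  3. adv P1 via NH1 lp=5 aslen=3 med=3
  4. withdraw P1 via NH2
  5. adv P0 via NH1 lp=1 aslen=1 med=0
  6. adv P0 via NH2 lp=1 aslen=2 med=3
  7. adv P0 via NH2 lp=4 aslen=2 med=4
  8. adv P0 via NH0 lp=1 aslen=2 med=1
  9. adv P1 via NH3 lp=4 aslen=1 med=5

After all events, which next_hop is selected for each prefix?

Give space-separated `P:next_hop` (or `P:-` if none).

Op 1: best P0=- P1=NH2
Op 2: best P0=- P1=NH2
Op 3: best P0=- P1=NH2
Op 4: best P0=- P1=NH1
Op 5: best P0=NH1 P1=NH1
Op 6: best P0=NH1 P1=NH1
Op 7: best P0=NH2 P1=NH1
Op 8: best P0=NH2 P1=NH1
Op 9: best P0=NH2 P1=NH1

Answer: P0:NH2 P1:NH1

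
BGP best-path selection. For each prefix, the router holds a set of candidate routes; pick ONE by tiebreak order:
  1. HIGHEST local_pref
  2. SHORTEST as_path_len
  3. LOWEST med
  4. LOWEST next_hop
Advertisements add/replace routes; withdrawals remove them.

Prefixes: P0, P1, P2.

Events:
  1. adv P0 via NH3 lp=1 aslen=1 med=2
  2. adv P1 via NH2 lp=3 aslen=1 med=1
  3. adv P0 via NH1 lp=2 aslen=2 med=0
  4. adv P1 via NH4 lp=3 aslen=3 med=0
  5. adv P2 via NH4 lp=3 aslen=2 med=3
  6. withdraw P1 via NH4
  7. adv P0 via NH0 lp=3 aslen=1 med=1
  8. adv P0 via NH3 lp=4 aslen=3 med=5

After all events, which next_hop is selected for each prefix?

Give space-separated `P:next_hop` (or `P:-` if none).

Answer: P0:NH3 P1:NH2 P2:NH4

Derivation:
Op 1: best P0=NH3 P1=- P2=-
Op 2: best P0=NH3 P1=NH2 P2=-
Op 3: best P0=NH1 P1=NH2 P2=-
Op 4: best P0=NH1 P1=NH2 P2=-
Op 5: best P0=NH1 P1=NH2 P2=NH4
Op 6: best P0=NH1 P1=NH2 P2=NH4
Op 7: best P0=NH0 P1=NH2 P2=NH4
Op 8: best P0=NH3 P1=NH2 P2=NH4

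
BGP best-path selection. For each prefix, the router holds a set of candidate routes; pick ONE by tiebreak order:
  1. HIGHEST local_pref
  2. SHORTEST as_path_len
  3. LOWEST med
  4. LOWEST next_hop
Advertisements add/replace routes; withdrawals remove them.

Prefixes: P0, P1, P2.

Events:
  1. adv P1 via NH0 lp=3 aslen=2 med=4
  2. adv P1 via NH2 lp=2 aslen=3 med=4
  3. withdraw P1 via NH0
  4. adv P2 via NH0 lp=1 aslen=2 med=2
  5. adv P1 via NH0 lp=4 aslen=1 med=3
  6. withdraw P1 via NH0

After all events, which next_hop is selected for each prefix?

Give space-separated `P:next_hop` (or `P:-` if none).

Op 1: best P0=- P1=NH0 P2=-
Op 2: best P0=- P1=NH0 P2=-
Op 3: best P0=- P1=NH2 P2=-
Op 4: best P0=- P1=NH2 P2=NH0
Op 5: best P0=- P1=NH0 P2=NH0
Op 6: best P0=- P1=NH2 P2=NH0

Answer: P0:- P1:NH2 P2:NH0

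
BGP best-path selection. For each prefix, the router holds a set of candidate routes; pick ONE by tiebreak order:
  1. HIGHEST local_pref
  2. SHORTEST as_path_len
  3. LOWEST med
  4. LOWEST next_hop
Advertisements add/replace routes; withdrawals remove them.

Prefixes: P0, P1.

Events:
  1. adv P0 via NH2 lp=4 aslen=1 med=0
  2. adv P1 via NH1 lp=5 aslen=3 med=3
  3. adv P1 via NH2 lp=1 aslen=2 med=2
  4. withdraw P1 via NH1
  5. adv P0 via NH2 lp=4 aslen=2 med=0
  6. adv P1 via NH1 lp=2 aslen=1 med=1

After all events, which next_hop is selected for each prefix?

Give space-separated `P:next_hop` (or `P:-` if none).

Answer: P0:NH2 P1:NH1

Derivation:
Op 1: best P0=NH2 P1=-
Op 2: best P0=NH2 P1=NH1
Op 3: best P0=NH2 P1=NH1
Op 4: best P0=NH2 P1=NH2
Op 5: best P0=NH2 P1=NH2
Op 6: best P0=NH2 P1=NH1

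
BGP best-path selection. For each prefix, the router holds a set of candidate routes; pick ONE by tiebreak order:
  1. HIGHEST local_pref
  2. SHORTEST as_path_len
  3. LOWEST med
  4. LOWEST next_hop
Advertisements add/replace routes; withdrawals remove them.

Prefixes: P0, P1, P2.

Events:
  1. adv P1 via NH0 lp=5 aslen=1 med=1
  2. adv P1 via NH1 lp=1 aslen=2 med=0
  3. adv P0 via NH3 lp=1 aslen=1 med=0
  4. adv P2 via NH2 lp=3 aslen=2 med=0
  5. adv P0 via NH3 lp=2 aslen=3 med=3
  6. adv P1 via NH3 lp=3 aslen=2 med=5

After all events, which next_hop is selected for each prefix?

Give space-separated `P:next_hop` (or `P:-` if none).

Answer: P0:NH3 P1:NH0 P2:NH2

Derivation:
Op 1: best P0=- P1=NH0 P2=-
Op 2: best P0=- P1=NH0 P2=-
Op 3: best P0=NH3 P1=NH0 P2=-
Op 4: best P0=NH3 P1=NH0 P2=NH2
Op 5: best P0=NH3 P1=NH0 P2=NH2
Op 6: best P0=NH3 P1=NH0 P2=NH2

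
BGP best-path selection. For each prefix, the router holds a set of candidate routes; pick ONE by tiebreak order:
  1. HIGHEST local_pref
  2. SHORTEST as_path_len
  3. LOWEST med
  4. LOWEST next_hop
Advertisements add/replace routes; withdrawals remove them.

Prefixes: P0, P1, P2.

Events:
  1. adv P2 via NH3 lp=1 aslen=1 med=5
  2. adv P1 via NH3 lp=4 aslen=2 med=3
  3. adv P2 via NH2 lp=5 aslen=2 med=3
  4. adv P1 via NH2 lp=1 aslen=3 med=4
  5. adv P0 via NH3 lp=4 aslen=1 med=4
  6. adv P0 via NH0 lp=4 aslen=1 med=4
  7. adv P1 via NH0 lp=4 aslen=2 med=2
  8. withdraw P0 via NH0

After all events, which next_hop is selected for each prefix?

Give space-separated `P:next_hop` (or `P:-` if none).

Op 1: best P0=- P1=- P2=NH3
Op 2: best P0=- P1=NH3 P2=NH3
Op 3: best P0=- P1=NH3 P2=NH2
Op 4: best P0=- P1=NH3 P2=NH2
Op 5: best P0=NH3 P1=NH3 P2=NH2
Op 6: best P0=NH0 P1=NH3 P2=NH2
Op 7: best P0=NH0 P1=NH0 P2=NH2
Op 8: best P0=NH3 P1=NH0 P2=NH2

Answer: P0:NH3 P1:NH0 P2:NH2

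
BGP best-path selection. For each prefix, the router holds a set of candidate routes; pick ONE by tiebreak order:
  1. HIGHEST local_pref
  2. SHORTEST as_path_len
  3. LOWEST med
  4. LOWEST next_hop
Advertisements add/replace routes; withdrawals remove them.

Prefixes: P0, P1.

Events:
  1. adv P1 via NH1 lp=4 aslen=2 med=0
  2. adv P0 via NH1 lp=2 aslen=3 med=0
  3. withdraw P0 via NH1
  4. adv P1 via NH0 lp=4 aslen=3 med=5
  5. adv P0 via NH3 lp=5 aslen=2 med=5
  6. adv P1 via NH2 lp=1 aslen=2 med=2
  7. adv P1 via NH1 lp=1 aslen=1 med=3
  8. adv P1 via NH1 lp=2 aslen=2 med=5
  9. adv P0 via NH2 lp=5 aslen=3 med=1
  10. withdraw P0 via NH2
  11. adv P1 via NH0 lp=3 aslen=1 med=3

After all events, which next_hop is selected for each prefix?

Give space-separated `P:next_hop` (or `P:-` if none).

Answer: P0:NH3 P1:NH0

Derivation:
Op 1: best P0=- P1=NH1
Op 2: best P0=NH1 P1=NH1
Op 3: best P0=- P1=NH1
Op 4: best P0=- P1=NH1
Op 5: best P0=NH3 P1=NH1
Op 6: best P0=NH3 P1=NH1
Op 7: best P0=NH3 P1=NH0
Op 8: best P0=NH3 P1=NH0
Op 9: best P0=NH3 P1=NH0
Op 10: best P0=NH3 P1=NH0
Op 11: best P0=NH3 P1=NH0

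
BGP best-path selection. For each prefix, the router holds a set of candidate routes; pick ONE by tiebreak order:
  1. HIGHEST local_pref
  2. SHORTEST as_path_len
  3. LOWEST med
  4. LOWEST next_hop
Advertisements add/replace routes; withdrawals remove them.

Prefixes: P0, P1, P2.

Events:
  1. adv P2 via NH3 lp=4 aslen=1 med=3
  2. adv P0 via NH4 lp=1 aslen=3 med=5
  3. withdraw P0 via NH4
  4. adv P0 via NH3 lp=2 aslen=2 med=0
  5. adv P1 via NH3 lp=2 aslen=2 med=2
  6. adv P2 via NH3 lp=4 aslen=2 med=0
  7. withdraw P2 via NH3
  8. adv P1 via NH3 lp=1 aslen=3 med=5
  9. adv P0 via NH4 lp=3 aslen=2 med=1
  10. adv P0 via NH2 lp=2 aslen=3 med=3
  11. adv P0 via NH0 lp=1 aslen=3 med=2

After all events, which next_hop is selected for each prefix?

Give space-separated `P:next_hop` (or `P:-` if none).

Answer: P0:NH4 P1:NH3 P2:-

Derivation:
Op 1: best P0=- P1=- P2=NH3
Op 2: best P0=NH4 P1=- P2=NH3
Op 3: best P0=- P1=- P2=NH3
Op 4: best P0=NH3 P1=- P2=NH3
Op 5: best P0=NH3 P1=NH3 P2=NH3
Op 6: best P0=NH3 P1=NH3 P2=NH3
Op 7: best P0=NH3 P1=NH3 P2=-
Op 8: best P0=NH3 P1=NH3 P2=-
Op 9: best P0=NH4 P1=NH3 P2=-
Op 10: best P0=NH4 P1=NH3 P2=-
Op 11: best P0=NH4 P1=NH3 P2=-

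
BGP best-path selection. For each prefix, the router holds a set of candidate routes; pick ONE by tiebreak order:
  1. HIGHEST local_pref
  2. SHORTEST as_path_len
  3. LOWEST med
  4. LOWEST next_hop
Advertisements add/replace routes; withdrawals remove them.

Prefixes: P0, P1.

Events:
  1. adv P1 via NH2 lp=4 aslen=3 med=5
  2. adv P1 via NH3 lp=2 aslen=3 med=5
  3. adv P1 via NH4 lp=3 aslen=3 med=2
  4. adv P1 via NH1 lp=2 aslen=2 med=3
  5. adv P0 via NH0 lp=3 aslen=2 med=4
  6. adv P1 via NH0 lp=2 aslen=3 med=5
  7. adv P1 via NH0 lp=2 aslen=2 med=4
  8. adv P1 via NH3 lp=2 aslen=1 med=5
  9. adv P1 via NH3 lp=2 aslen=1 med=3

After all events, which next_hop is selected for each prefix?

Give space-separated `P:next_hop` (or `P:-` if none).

Answer: P0:NH0 P1:NH2

Derivation:
Op 1: best P0=- P1=NH2
Op 2: best P0=- P1=NH2
Op 3: best P0=- P1=NH2
Op 4: best P0=- P1=NH2
Op 5: best P0=NH0 P1=NH2
Op 6: best P0=NH0 P1=NH2
Op 7: best P0=NH0 P1=NH2
Op 8: best P0=NH0 P1=NH2
Op 9: best P0=NH0 P1=NH2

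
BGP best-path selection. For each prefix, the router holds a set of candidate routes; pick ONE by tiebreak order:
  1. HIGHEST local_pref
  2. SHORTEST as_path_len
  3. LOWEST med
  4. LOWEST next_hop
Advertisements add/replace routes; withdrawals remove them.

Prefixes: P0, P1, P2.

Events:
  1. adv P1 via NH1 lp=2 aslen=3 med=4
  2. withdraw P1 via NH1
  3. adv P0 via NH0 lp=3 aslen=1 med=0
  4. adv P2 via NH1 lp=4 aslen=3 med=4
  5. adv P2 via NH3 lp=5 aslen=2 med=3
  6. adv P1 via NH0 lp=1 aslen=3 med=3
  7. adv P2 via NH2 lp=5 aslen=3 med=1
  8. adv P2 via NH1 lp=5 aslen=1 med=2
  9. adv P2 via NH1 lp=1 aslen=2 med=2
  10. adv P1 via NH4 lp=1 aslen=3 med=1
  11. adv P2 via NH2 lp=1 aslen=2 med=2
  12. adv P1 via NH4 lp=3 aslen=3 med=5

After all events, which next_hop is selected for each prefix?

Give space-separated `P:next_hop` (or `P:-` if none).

Answer: P0:NH0 P1:NH4 P2:NH3

Derivation:
Op 1: best P0=- P1=NH1 P2=-
Op 2: best P0=- P1=- P2=-
Op 3: best P0=NH0 P1=- P2=-
Op 4: best P0=NH0 P1=- P2=NH1
Op 5: best P0=NH0 P1=- P2=NH3
Op 6: best P0=NH0 P1=NH0 P2=NH3
Op 7: best P0=NH0 P1=NH0 P2=NH3
Op 8: best P0=NH0 P1=NH0 P2=NH1
Op 9: best P0=NH0 P1=NH0 P2=NH3
Op 10: best P0=NH0 P1=NH4 P2=NH3
Op 11: best P0=NH0 P1=NH4 P2=NH3
Op 12: best P0=NH0 P1=NH4 P2=NH3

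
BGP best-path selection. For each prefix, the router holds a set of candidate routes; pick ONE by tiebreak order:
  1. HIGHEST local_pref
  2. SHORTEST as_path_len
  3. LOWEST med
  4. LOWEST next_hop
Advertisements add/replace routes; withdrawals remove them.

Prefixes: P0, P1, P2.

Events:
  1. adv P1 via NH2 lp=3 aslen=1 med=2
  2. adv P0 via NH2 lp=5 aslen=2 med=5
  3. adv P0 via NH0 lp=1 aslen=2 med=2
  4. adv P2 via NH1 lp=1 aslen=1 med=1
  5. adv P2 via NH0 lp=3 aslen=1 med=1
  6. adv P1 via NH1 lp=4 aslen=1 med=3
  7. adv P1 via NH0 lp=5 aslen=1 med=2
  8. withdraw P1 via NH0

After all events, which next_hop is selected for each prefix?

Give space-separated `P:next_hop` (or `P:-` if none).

Answer: P0:NH2 P1:NH1 P2:NH0

Derivation:
Op 1: best P0=- P1=NH2 P2=-
Op 2: best P0=NH2 P1=NH2 P2=-
Op 3: best P0=NH2 P1=NH2 P2=-
Op 4: best P0=NH2 P1=NH2 P2=NH1
Op 5: best P0=NH2 P1=NH2 P2=NH0
Op 6: best P0=NH2 P1=NH1 P2=NH0
Op 7: best P0=NH2 P1=NH0 P2=NH0
Op 8: best P0=NH2 P1=NH1 P2=NH0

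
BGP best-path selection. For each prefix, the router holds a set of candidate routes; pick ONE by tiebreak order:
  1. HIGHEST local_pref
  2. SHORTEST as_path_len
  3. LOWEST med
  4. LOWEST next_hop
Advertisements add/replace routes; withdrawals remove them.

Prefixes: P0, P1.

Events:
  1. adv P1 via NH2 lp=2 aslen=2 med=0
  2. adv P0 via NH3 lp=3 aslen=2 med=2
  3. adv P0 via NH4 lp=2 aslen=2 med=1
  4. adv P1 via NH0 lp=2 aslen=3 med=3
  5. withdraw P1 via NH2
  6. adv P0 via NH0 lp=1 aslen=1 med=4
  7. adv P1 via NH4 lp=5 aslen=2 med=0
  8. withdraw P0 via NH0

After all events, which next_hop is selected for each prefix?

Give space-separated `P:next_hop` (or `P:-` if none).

Op 1: best P0=- P1=NH2
Op 2: best P0=NH3 P1=NH2
Op 3: best P0=NH3 P1=NH2
Op 4: best P0=NH3 P1=NH2
Op 5: best P0=NH3 P1=NH0
Op 6: best P0=NH3 P1=NH0
Op 7: best P0=NH3 P1=NH4
Op 8: best P0=NH3 P1=NH4

Answer: P0:NH3 P1:NH4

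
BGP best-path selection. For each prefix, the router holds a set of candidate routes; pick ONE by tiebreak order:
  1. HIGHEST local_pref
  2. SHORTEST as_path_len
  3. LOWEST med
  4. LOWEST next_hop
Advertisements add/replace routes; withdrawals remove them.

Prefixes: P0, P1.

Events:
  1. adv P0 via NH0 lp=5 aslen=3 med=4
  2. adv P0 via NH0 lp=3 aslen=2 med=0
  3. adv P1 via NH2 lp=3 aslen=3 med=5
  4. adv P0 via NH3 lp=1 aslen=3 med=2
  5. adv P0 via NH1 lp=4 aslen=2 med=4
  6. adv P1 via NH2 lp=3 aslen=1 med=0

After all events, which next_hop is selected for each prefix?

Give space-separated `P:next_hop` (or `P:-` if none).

Op 1: best P0=NH0 P1=-
Op 2: best P0=NH0 P1=-
Op 3: best P0=NH0 P1=NH2
Op 4: best P0=NH0 P1=NH2
Op 5: best P0=NH1 P1=NH2
Op 6: best P0=NH1 P1=NH2

Answer: P0:NH1 P1:NH2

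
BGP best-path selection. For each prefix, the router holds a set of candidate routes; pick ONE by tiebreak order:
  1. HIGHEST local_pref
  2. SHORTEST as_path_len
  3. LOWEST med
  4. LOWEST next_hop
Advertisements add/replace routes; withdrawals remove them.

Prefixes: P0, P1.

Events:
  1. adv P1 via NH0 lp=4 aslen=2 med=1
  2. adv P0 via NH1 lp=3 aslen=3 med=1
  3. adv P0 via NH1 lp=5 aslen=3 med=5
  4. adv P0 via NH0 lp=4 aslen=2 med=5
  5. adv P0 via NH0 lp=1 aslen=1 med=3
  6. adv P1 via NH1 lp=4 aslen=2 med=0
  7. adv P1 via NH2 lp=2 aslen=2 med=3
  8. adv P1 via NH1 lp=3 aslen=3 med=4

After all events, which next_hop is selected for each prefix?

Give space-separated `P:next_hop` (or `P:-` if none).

Op 1: best P0=- P1=NH0
Op 2: best P0=NH1 P1=NH0
Op 3: best P0=NH1 P1=NH0
Op 4: best P0=NH1 P1=NH0
Op 5: best P0=NH1 P1=NH0
Op 6: best P0=NH1 P1=NH1
Op 7: best P0=NH1 P1=NH1
Op 8: best P0=NH1 P1=NH0

Answer: P0:NH1 P1:NH0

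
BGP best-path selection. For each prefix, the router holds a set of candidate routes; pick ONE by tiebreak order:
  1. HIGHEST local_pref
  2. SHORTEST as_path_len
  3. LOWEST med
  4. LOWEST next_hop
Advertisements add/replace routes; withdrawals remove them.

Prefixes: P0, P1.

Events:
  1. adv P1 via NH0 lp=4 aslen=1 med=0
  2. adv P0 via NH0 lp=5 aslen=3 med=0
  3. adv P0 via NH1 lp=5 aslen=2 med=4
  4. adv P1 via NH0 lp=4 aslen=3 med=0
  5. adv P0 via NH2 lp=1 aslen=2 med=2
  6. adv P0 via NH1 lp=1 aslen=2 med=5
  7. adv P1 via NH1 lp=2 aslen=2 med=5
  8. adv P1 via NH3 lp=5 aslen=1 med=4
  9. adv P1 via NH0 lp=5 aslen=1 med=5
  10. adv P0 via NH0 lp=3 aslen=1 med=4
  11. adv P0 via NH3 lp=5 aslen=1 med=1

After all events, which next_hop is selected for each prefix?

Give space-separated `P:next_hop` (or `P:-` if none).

Answer: P0:NH3 P1:NH3

Derivation:
Op 1: best P0=- P1=NH0
Op 2: best P0=NH0 P1=NH0
Op 3: best P0=NH1 P1=NH0
Op 4: best P0=NH1 P1=NH0
Op 5: best P0=NH1 P1=NH0
Op 6: best P0=NH0 P1=NH0
Op 7: best P0=NH0 P1=NH0
Op 8: best P0=NH0 P1=NH3
Op 9: best P0=NH0 P1=NH3
Op 10: best P0=NH0 P1=NH3
Op 11: best P0=NH3 P1=NH3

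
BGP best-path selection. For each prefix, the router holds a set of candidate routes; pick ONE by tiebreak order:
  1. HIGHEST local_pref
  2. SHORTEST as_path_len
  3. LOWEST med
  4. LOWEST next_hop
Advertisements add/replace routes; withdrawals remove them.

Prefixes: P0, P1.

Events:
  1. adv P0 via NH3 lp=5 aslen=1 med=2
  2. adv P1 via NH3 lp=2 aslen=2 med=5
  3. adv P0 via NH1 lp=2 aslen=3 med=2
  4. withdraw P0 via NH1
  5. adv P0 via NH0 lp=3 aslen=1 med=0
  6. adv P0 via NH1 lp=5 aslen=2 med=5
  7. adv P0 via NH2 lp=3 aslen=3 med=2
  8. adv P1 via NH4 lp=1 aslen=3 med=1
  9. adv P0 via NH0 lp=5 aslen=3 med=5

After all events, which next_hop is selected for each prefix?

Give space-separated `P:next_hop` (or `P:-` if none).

Answer: P0:NH3 P1:NH3

Derivation:
Op 1: best P0=NH3 P1=-
Op 2: best P0=NH3 P1=NH3
Op 3: best P0=NH3 P1=NH3
Op 4: best P0=NH3 P1=NH3
Op 5: best P0=NH3 P1=NH3
Op 6: best P0=NH3 P1=NH3
Op 7: best P0=NH3 P1=NH3
Op 8: best P0=NH3 P1=NH3
Op 9: best P0=NH3 P1=NH3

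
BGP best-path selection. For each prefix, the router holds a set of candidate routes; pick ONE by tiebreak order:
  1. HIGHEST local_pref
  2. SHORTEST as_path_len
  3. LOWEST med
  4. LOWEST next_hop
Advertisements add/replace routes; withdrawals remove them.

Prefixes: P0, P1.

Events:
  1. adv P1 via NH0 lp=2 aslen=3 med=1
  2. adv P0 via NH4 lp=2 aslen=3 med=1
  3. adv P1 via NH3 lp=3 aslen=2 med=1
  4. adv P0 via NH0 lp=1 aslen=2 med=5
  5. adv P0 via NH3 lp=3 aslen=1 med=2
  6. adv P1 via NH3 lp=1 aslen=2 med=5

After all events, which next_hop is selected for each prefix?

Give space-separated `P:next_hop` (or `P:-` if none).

Op 1: best P0=- P1=NH0
Op 2: best P0=NH4 P1=NH0
Op 3: best P0=NH4 P1=NH3
Op 4: best P0=NH4 P1=NH3
Op 5: best P0=NH3 P1=NH3
Op 6: best P0=NH3 P1=NH0

Answer: P0:NH3 P1:NH0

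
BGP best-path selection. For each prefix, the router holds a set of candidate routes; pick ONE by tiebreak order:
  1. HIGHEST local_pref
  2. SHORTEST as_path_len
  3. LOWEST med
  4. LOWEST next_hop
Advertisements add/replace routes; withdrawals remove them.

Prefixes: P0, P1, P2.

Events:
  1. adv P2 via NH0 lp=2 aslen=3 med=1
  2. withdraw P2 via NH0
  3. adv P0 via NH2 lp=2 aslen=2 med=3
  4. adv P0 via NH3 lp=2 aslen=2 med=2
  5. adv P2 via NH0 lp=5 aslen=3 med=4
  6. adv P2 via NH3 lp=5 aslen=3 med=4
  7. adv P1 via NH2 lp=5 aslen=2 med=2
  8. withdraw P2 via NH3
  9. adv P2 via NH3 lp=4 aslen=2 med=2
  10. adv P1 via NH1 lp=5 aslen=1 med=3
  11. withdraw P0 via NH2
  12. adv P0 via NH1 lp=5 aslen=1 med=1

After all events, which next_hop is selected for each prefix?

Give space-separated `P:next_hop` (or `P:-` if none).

Op 1: best P0=- P1=- P2=NH0
Op 2: best P0=- P1=- P2=-
Op 3: best P0=NH2 P1=- P2=-
Op 4: best P0=NH3 P1=- P2=-
Op 5: best P0=NH3 P1=- P2=NH0
Op 6: best P0=NH3 P1=- P2=NH0
Op 7: best P0=NH3 P1=NH2 P2=NH0
Op 8: best P0=NH3 P1=NH2 P2=NH0
Op 9: best P0=NH3 P1=NH2 P2=NH0
Op 10: best P0=NH3 P1=NH1 P2=NH0
Op 11: best P0=NH3 P1=NH1 P2=NH0
Op 12: best P0=NH1 P1=NH1 P2=NH0

Answer: P0:NH1 P1:NH1 P2:NH0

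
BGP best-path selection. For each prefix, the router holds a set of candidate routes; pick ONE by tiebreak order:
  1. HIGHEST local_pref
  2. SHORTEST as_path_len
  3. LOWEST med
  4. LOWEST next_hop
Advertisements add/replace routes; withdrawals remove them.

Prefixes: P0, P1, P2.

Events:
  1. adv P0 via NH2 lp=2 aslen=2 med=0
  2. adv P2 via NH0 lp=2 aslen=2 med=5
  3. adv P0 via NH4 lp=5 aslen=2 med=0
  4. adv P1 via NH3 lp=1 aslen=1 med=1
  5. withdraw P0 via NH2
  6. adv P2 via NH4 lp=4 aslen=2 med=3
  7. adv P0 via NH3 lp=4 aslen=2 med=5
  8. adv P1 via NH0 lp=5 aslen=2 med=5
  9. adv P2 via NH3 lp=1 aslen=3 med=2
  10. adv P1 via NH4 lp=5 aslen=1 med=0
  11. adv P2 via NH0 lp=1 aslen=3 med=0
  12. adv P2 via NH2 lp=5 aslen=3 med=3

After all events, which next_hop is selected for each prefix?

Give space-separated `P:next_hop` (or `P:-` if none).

Answer: P0:NH4 P1:NH4 P2:NH2

Derivation:
Op 1: best P0=NH2 P1=- P2=-
Op 2: best P0=NH2 P1=- P2=NH0
Op 3: best P0=NH4 P1=- P2=NH0
Op 4: best P0=NH4 P1=NH3 P2=NH0
Op 5: best P0=NH4 P1=NH3 P2=NH0
Op 6: best P0=NH4 P1=NH3 P2=NH4
Op 7: best P0=NH4 P1=NH3 P2=NH4
Op 8: best P0=NH4 P1=NH0 P2=NH4
Op 9: best P0=NH4 P1=NH0 P2=NH4
Op 10: best P0=NH4 P1=NH4 P2=NH4
Op 11: best P0=NH4 P1=NH4 P2=NH4
Op 12: best P0=NH4 P1=NH4 P2=NH2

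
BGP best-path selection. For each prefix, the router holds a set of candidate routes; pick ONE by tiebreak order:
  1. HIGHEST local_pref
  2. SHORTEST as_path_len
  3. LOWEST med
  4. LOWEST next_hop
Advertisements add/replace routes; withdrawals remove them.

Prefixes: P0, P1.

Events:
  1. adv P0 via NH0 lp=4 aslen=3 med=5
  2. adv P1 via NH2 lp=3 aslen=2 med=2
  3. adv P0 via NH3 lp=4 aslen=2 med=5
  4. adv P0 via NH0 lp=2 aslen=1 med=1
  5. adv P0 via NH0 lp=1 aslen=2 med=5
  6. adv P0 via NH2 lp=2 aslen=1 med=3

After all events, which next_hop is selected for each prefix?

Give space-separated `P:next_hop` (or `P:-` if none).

Op 1: best P0=NH0 P1=-
Op 2: best P0=NH0 P1=NH2
Op 3: best P0=NH3 P1=NH2
Op 4: best P0=NH3 P1=NH2
Op 5: best P0=NH3 P1=NH2
Op 6: best P0=NH3 P1=NH2

Answer: P0:NH3 P1:NH2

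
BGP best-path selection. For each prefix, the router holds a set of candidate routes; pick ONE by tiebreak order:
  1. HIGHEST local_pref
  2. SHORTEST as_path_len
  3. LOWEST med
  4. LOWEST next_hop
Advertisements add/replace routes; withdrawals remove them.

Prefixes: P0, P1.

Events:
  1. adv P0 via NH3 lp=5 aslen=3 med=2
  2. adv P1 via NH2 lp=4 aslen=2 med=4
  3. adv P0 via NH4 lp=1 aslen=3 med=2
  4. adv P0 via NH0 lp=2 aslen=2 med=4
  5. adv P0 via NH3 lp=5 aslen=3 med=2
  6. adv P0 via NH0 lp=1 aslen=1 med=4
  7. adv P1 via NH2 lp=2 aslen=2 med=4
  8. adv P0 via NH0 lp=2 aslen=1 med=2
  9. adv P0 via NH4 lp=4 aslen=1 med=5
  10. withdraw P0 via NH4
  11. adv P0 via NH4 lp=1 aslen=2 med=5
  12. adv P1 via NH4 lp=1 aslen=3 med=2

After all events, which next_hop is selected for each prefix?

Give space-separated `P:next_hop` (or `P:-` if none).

Answer: P0:NH3 P1:NH2

Derivation:
Op 1: best P0=NH3 P1=-
Op 2: best P0=NH3 P1=NH2
Op 3: best P0=NH3 P1=NH2
Op 4: best P0=NH3 P1=NH2
Op 5: best P0=NH3 P1=NH2
Op 6: best P0=NH3 P1=NH2
Op 7: best P0=NH3 P1=NH2
Op 8: best P0=NH3 P1=NH2
Op 9: best P0=NH3 P1=NH2
Op 10: best P0=NH3 P1=NH2
Op 11: best P0=NH3 P1=NH2
Op 12: best P0=NH3 P1=NH2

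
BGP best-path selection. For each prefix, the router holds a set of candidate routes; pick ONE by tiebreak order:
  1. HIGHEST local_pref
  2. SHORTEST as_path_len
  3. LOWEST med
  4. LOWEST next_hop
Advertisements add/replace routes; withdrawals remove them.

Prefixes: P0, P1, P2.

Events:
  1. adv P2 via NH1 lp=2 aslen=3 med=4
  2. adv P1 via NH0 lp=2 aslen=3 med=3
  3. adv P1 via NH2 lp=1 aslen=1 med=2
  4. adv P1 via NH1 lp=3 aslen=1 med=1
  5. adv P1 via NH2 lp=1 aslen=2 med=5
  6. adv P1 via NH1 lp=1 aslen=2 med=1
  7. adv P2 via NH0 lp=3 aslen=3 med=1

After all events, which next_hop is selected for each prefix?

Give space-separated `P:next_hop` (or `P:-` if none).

Answer: P0:- P1:NH0 P2:NH0

Derivation:
Op 1: best P0=- P1=- P2=NH1
Op 2: best P0=- P1=NH0 P2=NH1
Op 3: best P0=- P1=NH0 P2=NH1
Op 4: best P0=- P1=NH1 P2=NH1
Op 5: best P0=- P1=NH1 P2=NH1
Op 6: best P0=- P1=NH0 P2=NH1
Op 7: best P0=- P1=NH0 P2=NH0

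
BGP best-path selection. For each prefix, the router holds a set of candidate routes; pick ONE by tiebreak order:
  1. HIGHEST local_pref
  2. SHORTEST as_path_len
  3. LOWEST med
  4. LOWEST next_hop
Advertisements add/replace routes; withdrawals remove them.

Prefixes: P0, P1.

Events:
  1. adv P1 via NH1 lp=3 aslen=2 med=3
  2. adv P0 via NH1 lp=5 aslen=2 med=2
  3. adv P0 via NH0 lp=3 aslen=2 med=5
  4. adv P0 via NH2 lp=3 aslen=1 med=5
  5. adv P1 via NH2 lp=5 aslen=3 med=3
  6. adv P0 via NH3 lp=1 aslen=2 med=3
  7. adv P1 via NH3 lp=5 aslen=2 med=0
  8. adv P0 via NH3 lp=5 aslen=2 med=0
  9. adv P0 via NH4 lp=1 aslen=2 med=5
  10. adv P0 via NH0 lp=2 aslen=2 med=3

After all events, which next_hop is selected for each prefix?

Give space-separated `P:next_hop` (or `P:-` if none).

Answer: P0:NH3 P1:NH3

Derivation:
Op 1: best P0=- P1=NH1
Op 2: best P0=NH1 P1=NH1
Op 3: best P0=NH1 P1=NH1
Op 4: best P0=NH1 P1=NH1
Op 5: best P0=NH1 P1=NH2
Op 6: best P0=NH1 P1=NH2
Op 7: best P0=NH1 P1=NH3
Op 8: best P0=NH3 P1=NH3
Op 9: best P0=NH3 P1=NH3
Op 10: best P0=NH3 P1=NH3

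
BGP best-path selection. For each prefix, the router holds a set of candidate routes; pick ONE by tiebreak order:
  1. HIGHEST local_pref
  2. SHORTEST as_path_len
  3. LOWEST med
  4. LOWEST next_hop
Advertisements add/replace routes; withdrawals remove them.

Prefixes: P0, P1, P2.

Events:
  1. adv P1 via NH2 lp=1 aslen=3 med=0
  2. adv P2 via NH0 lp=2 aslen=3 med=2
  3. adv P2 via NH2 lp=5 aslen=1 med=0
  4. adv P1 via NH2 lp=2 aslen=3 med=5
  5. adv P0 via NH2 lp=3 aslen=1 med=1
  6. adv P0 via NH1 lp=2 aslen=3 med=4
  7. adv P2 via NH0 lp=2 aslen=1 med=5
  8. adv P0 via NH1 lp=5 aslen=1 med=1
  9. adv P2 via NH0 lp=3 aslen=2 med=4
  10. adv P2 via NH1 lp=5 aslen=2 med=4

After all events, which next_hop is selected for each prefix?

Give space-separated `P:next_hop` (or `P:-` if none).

Answer: P0:NH1 P1:NH2 P2:NH2

Derivation:
Op 1: best P0=- P1=NH2 P2=-
Op 2: best P0=- P1=NH2 P2=NH0
Op 3: best P0=- P1=NH2 P2=NH2
Op 4: best P0=- P1=NH2 P2=NH2
Op 5: best P0=NH2 P1=NH2 P2=NH2
Op 6: best P0=NH2 P1=NH2 P2=NH2
Op 7: best P0=NH2 P1=NH2 P2=NH2
Op 8: best P0=NH1 P1=NH2 P2=NH2
Op 9: best P0=NH1 P1=NH2 P2=NH2
Op 10: best P0=NH1 P1=NH2 P2=NH2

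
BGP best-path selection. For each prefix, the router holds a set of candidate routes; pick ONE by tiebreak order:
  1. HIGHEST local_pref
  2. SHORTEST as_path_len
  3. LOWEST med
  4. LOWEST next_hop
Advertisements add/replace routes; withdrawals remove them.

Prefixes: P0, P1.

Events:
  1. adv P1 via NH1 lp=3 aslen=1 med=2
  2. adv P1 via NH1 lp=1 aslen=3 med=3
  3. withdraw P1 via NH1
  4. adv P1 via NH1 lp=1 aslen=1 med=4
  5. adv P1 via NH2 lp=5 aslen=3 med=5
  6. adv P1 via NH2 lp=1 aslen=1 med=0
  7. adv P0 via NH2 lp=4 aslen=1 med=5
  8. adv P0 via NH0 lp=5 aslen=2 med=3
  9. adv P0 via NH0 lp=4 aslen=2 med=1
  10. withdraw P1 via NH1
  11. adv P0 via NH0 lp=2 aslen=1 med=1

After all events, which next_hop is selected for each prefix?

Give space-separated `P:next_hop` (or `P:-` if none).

Answer: P0:NH2 P1:NH2

Derivation:
Op 1: best P0=- P1=NH1
Op 2: best P0=- P1=NH1
Op 3: best P0=- P1=-
Op 4: best P0=- P1=NH1
Op 5: best P0=- P1=NH2
Op 6: best P0=- P1=NH2
Op 7: best P0=NH2 P1=NH2
Op 8: best P0=NH0 P1=NH2
Op 9: best P0=NH2 P1=NH2
Op 10: best P0=NH2 P1=NH2
Op 11: best P0=NH2 P1=NH2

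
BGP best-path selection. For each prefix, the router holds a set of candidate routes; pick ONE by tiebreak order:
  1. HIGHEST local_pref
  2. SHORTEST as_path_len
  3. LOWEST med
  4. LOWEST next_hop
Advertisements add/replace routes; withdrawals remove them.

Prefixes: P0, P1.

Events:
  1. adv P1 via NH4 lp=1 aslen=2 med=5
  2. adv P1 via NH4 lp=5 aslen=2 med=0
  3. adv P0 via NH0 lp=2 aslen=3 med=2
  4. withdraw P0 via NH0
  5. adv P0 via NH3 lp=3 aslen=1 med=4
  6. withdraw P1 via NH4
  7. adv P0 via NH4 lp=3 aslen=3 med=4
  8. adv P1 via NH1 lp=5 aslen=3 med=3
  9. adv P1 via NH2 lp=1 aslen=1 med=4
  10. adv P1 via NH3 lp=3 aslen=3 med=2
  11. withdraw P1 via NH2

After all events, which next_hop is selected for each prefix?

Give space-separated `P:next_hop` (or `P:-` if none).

Op 1: best P0=- P1=NH4
Op 2: best P0=- P1=NH4
Op 3: best P0=NH0 P1=NH4
Op 4: best P0=- P1=NH4
Op 5: best P0=NH3 P1=NH4
Op 6: best P0=NH3 P1=-
Op 7: best P0=NH3 P1=-
Op 8: best P0=NH3 P1=NH1
Op 9: best P0=NH3 P1=NH1
Op 10: best P0=NH3 P1=NH1
Op 11: best P0=NH3 P1=NH1

Answer: P0:NH3 P1:NH1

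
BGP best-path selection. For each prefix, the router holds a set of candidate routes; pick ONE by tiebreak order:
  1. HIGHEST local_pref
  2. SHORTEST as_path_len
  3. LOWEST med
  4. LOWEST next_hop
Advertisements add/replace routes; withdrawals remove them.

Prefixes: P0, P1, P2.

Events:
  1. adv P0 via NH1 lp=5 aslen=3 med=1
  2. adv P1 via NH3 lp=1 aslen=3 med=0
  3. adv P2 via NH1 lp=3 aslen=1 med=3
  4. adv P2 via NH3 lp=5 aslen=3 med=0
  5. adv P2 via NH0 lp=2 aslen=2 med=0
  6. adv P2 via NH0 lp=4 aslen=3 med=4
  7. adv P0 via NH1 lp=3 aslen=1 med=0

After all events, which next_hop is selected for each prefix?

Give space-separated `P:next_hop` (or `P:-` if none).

Op 1: best P0=NH1 P1=- P2=-
Op 2: best P0=NH1 P1=NH3 P2=-
Op 3: best P0=NH1 P1=NH3 P2=NH1
Op 4: best P0=NH1 P1=NH3 P2=NH3
Op 5: best P0=NH1 P1=NH3 P2=NH3
Op 6: best P0=NH1 P1=NH3 P2=NH3
Op 7: best P0=NH1 P1=NH3 P2=NH3

Answer: P0:NH1 P1:NH3 P2:NH3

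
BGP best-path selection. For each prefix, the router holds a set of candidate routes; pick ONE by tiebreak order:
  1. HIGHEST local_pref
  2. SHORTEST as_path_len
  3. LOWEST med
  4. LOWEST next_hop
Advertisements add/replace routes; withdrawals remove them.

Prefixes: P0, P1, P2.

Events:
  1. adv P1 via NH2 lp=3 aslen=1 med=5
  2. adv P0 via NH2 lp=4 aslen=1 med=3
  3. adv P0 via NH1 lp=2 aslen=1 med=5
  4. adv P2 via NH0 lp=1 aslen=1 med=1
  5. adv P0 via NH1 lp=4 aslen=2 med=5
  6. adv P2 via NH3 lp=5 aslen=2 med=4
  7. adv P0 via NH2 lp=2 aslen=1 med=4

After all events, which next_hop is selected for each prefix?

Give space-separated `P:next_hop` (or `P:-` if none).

Answer: P0:NH1 P1:NH2 P2:NH3

Derivation:
Op 1: best P0=- P1=NH2 P2=-
Op 2: best P0=NH2 P1=NH2 P2=-
Op 3: best P0=NH2 P1=NH2 P2=-
Op 4: best P0=NH2 P1=NH2 P2=NH0
Op 5: best P0=NH2 P1=NH2 P2=NH0
Op 6: best P0=NH2 P1=NH2 P2=NH3
Op 7: best P0=NH1 P1=NH2 P2=NH3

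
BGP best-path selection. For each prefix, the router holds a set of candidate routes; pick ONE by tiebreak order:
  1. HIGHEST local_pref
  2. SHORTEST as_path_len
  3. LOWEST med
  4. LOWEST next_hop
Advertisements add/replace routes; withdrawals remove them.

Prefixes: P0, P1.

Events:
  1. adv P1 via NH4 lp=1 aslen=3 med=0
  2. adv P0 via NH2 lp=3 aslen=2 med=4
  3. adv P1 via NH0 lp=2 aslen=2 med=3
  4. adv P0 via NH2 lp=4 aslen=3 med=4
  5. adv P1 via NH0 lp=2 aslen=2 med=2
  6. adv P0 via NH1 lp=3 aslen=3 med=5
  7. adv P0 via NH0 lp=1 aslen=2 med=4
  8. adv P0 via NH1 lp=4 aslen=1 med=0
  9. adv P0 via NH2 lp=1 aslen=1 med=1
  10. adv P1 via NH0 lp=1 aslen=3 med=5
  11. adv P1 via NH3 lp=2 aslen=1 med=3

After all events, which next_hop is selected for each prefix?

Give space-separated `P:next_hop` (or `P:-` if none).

Answer: P0:NH1 P1:NH3

Derivation:
Op 1: best P0=- P1=NH4
Op 2: best P0=NH2 P1=NH4
Op 3: best P0=NH2 P1=NH0
Op 4: best P0=NH2 P1=NH0
Op 5: best P0=NH2 P1=NH0
Op 6: best P0=NH2 P1=NH0
Op 7: best P0=NH2 P1=NH0
Op 8: best P0=NH1 P1=NH0
Op 9: best P0=NH1 P1=NH0
Op 10: best P0=NH1 P1=NH4
Op 11: best P0=NH1 P1=NH3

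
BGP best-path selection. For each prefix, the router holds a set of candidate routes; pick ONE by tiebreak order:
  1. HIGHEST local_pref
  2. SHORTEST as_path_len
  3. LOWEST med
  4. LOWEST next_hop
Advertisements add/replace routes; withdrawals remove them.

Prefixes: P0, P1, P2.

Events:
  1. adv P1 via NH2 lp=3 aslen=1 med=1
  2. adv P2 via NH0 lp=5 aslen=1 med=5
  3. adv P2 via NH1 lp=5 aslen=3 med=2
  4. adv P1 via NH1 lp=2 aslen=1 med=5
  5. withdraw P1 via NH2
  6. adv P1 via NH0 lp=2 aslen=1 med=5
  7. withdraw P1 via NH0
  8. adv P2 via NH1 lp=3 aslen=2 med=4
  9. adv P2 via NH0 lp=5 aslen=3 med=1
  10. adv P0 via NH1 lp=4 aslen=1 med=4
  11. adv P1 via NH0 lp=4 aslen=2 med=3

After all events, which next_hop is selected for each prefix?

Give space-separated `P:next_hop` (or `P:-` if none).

Answer: P0:NH1 P1:NH0 P2:NH0

Derivation:
Op 1: best P0=- P1=NH2 P2=-
Op 2: best P0=- P1=NH2 P2=NH0
Op 3: best P0=- P1=NH2 P2=NH0
Op 4: best P0=- P1=NH2 P2=NH0
Op 5: best P0=- P1=NH1 P2=NH0
Op 6: best P0=- P1=NH0 P2=NH0
Op 7: best P0=- P1=NH1 P2=NH0
Op 8: best P0=- P1=NH1 P2=NH0
Op 9: best P0=- P1=NH1 P2=NH0
Op 10: best P0=NH1 P1=NH1 P2=NH0
Op 11: best P0=NH1 P1=NH0 P2=NH0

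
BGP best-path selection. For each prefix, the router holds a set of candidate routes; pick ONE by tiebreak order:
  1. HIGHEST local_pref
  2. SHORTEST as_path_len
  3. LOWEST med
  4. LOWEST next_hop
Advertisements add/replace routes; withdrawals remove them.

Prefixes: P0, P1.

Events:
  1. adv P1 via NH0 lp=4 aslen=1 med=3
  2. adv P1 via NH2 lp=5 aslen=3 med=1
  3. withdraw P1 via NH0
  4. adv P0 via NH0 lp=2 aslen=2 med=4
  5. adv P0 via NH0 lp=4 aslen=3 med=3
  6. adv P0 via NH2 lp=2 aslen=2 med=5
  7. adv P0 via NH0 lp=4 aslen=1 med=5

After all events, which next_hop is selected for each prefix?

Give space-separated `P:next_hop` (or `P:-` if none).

Answer: P0:NH0 P1:NH2

Derivation:
Op 1: best P0=- P1=NH0
Op 2: best P0=- P1=NH2
Op 3: best P0=- P1=NH2
Op 4: best P0=NH0 P1=NH2
Op 5: best P0=NH0 P1=NH2
Op 6: best P0=NH0 P1=NH2
Op 7: best P0=NH0 P1=NH2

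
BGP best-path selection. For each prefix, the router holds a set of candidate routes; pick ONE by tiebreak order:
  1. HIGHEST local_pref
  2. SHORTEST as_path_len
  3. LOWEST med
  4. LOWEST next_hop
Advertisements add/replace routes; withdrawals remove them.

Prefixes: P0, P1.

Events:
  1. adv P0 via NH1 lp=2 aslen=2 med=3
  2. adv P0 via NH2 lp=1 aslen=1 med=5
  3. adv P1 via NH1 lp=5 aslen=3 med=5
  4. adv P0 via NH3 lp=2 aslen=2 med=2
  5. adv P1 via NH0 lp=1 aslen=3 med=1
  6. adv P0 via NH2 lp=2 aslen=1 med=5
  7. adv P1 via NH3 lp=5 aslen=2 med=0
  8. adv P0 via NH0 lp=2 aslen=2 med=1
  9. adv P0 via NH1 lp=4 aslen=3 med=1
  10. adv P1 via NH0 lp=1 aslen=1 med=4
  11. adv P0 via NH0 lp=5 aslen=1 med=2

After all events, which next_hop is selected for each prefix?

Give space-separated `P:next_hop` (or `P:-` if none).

Answer: P0:NH0 P1:NH3

Derivation:
Op 1: best P0=NH1 P1=-
Op 2: best P0=NH1 P1=-
Op 3: best P0=NH1 P1=NH1
Op 4: best P0=NH3 P1=NH1
Op 5: best P0=NH3 P1=NH1
Op 6: best P0=NH2 P1=NH1
Op 7: best P0=NH2 P1=NH3
Op 8: best P0=NH2 P1=NH3
Op 9: best P0=NH1 P1=NH3
Op 10: best P0=NH1 P1=NH3
Op 11: best P0=NH0 P1=NH3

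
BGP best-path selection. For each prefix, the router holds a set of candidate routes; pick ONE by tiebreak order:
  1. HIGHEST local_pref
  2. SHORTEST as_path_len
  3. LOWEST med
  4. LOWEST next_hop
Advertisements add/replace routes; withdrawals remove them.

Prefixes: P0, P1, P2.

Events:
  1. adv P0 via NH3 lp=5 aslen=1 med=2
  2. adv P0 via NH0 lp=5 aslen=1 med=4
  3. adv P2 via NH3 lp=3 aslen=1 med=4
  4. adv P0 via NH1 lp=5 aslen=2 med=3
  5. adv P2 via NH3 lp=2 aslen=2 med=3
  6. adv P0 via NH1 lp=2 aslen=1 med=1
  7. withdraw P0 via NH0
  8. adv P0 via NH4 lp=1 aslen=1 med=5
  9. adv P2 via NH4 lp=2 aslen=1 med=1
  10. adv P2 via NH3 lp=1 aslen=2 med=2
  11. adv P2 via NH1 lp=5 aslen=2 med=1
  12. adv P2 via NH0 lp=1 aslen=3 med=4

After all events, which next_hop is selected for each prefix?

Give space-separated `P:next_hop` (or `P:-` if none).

Op 1: best P0=NH3 P1=- P2=-
Op 2: best P0=NH3 P1=- P2=-
Op 3: best P0=NH3 P1=- P2=NH3
Op 4: best P0=NH3 P1=- P2=NH3
Op 5: best P0=NH3 P1=- P2=NH3
Op 6: best P0=NH3 P1=- P2=NH3
Op 7: best P0=NH3 P1=- P2=NH3
Op 8: best P0=NH3 P1=- P2=NH3
Op 9: best P0=NH3 P1=- P2=NH4
Op 10: best P0=NH3 P1=- P2=NH4
Op 11: best P0=NH3 P1=- P2=NH1
Op 12: best P0=NH3 P1=- P2=NH1

Answer: P0:NH3 P1:- P2:NH1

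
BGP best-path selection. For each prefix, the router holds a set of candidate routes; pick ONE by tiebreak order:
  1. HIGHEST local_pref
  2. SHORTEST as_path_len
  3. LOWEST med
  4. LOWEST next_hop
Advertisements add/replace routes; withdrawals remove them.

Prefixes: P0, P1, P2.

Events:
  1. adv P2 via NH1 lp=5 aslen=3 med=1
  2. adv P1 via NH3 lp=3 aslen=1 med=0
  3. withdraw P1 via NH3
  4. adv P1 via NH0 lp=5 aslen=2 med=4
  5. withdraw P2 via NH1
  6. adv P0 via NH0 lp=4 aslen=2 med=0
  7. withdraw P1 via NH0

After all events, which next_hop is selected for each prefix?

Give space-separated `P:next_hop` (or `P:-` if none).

Op 1: best P0=- P1=- P2=NH1
Op 2: best P0=- P1=NH3 P2=NH1
Op 3: best P0=- P1=- P2=NH1
Op 4: best P0=- P1=NH0 P2=NH1
Op 5: best P0=- P1=NH0 P2=-
Op 6: best P0=NH0 P1=NH0 P2=-
Op 7: best P0=NH0 P1=- P2=-

Answer: P0:NH0 P1:- P2:-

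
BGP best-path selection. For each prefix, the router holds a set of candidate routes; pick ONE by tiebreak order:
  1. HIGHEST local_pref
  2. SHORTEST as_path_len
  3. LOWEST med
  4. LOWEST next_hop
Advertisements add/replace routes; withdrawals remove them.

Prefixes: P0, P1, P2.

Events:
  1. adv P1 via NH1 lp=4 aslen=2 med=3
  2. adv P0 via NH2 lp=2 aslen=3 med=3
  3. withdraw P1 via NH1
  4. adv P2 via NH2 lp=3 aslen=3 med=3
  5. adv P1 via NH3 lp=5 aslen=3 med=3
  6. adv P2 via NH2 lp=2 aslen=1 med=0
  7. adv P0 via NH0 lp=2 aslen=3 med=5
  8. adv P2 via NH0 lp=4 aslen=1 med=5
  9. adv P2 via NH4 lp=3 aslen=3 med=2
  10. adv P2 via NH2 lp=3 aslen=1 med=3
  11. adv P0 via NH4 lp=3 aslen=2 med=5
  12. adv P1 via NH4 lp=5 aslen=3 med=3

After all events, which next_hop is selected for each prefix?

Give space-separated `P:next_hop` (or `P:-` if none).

Op 1: best P0=- P1=NH1 P2=-
Op 2: best P0=NH2 P1=NH1 P2=-
Op 3: best P0=NH2 P1=- P2=-
Op 4: best P0=NH2 P1=- P2=NH2
Op 5: best P0=NH2 P1=NH3 P2=NH2
Op 6: best P0=NH2 P1=NH3 P2=NH2
Op 7: best P0=NH2 P1=NH3 P2=NH2
Op 8: best P0=NH2 P1=NH3 P2=NH0
Op 9: best P0=NH2 P1=NH3 P2=NH0
Op 10: best P0=NH2 P1=NH3 P2=NH0
Op 11: best P0=NH4 P1=NH3 P2=NH0
Op 12: best P0=NH4 P1=NH3 P2=NH0

Answer: P0:NH4 P1:NH3 P2:NH0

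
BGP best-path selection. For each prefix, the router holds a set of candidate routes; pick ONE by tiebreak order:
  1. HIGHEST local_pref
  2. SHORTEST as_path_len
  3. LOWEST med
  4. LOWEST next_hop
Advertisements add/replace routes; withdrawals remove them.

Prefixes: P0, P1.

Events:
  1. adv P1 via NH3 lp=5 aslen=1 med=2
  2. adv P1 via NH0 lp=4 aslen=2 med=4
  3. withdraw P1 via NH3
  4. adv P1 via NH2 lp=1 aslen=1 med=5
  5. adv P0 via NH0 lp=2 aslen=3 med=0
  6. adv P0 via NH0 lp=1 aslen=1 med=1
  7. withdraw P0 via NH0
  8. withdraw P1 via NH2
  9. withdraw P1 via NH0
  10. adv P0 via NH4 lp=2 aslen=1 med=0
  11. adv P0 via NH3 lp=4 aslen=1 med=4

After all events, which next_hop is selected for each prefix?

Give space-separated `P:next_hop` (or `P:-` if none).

Op 1: best P0=- P1=NH3
Op 2: best P0=- P1=NH3
Op 3: best P0=- P1=NH0
Op 4: best P0=- P1=NH0
Op 5: best P0=NH0 P1=NH0
Op 6: best P0=NH0 P1=NH0
Op 7: best P0=- P1=NH0
Op 8: best P0=- P1=NH0
Op 9: best P0=- P1=-
Op 10: best P0=NH4 P1=-
Op 11: best P0=NH3 P1=-

Answer: P0:NH3 P1:-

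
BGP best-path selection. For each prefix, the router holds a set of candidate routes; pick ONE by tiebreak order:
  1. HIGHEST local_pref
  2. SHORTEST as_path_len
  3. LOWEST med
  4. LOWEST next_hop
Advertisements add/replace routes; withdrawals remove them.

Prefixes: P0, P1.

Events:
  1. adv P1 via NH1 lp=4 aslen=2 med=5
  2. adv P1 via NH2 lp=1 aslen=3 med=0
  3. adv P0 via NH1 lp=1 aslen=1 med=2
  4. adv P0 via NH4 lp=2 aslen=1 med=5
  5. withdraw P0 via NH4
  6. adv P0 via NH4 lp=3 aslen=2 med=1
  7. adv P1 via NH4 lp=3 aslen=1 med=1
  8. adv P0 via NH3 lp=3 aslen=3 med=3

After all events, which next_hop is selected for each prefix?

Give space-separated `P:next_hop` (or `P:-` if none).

Op 1: best P0=- P1=NH1
Op 2: best P0=- P1=NH1
Op 3: best P0=NH1 P1=NH1
Op 4: best P0=NH4 P1=NH1
Op 5: best P0=NH1 P1=NH1
Op 6: best P0=NH4 P1=NH1
Op 7: best P0=NH4 P1=NH1
Op 8: best P0=NH4 P1=NH1

Answer: P0:NH4 P1:NH1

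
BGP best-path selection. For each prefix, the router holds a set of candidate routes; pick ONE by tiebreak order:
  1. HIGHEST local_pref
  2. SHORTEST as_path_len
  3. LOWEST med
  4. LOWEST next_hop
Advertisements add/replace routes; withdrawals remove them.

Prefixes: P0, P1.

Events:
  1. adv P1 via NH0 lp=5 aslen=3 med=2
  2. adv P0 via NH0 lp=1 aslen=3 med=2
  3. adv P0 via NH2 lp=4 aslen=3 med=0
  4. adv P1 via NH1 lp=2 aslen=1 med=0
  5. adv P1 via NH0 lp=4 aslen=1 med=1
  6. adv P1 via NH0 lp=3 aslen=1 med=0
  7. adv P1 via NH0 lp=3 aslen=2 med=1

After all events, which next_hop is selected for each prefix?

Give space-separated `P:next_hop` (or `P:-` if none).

Op 1: best P0=- P1=NH0
Op 2: best P0=NH0 P1=NH0
Op 3: best P0=NH2 P1=NH0
Op 4: best P0=NH2 P1=NH0
Op 5: best P0=NH2 P1=NH0
Op 6: best P0=NH2 P1=NH0
Op 7: best P0=NH2 P1=NH0

Answer: P0:NH2 P1:NH0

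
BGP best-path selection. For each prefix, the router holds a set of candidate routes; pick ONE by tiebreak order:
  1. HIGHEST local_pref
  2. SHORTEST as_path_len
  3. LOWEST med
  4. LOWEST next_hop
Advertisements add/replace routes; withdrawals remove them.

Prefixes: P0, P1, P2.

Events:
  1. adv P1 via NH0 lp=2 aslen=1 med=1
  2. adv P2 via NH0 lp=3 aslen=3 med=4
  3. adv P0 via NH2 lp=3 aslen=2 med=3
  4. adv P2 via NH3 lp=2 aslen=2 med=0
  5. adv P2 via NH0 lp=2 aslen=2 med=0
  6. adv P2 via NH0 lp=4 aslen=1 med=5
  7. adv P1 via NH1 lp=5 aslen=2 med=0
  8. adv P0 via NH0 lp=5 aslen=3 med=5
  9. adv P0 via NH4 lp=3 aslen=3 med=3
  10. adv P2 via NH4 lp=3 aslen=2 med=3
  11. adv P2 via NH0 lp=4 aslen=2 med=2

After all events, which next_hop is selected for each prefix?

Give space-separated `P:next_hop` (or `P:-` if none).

Answer: P0:NH0 P1:NH1 P2:NH0

Derivation:
Op 1: best P0=- P1=NH0 P2=-
Op 2: best P0=- P1=NH0 P2=NH0
Op 3: best P0=NH2 P1=NH0 P2=NH0
Op 4: best P0=NH2 P1=NH0 P2=NH0
Op 5: best P0=NH2 P1=NH0 P2=NH0
Op 6: best P0=NH2 P1=NH0 P2=NH0
Op 7: best P0=NH2 P1=NH1 P2=NH0
Op 8: best P0=NH0 P1=NH1 P2=NH0
Op 9: best P0=NH0 P1=NH1 P2=NH0
Op 10: best P0=NH0 P1=NH1 P2=NH0
Op 11: best P0=NH0 P1=NH1 P2=NH0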